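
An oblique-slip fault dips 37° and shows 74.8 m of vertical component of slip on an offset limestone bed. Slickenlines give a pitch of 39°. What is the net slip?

dip-slip = throw / sin(dip) = 74.8 / sin(37°) = 124.3 m
net slip = dip-slip / sin(rake) = 124.3 / sin(39°) = 197 m

197 m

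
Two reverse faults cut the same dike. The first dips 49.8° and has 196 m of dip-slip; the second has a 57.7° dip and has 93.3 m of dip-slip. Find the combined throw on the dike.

229 m

throw_A = 196 × sin(49.8°) = 149.7 m
throw_B = 93.3 × sin(57.7°) = 78.86 m
total = 149.7 + 78.86 = 229 m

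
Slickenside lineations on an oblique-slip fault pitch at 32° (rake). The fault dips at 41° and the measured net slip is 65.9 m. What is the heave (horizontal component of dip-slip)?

26.4 m

dip-slip = net slip × sin(rake) = 65.9 m × sin(32°) = 34.92 m
heave = dip-slip × cos(dip) = 34.92 × cos(41°) = 26.4 m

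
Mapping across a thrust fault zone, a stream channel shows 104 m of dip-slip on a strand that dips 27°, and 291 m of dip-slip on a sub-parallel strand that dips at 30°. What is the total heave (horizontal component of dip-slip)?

345 m

heave_A = 104 × cos(27°) = 92.66 m
heave_B = 291 × cos(30°) = 252 m
total = 92.66 + 252 = 345 m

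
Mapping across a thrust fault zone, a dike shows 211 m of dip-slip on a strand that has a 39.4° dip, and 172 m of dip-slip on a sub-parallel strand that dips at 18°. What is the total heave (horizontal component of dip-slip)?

heave_A = 211 × cos(39.4°) = 163 m
heave_B = 172 × cos(18°) = 163.6 m
total = 163 + 163.6 = 327 m

327 m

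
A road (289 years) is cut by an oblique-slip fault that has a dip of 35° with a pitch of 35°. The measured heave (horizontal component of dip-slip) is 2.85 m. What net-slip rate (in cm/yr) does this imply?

dip-slip = heave / cos(dip) = 2.85 / cos(35°) = 3.479 m
net slip = dip-slip / sin(rake) = 3.479 / sin(35°) = 6.066 m
rate = 6.066 m / 289 years = 0.0210 m/yr = 2.10 cm/yr

2.10 cm/yr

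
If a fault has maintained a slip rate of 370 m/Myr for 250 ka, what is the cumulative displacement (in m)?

slip = rate × time = 370 m/Myr × 250 ka = 92.5 m

92.5 m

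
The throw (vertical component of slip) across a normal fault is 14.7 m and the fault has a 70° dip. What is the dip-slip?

15.6 m

dip-slip = throw / sin(dip) = 14.7 / sin(70°) = 15.6 m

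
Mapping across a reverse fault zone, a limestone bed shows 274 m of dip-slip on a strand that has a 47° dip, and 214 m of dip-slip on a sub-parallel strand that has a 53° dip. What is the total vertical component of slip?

371 m

throw_A = 274 × sin(47°) = 200.4 m
throw_B = 214 × sin(53°) = 170.9 m
total = 200.4 + 170.9 = 371 m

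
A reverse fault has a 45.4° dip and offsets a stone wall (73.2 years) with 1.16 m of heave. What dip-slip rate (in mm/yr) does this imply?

22.6 mm/yr

dip-slip = heave / cos(dip) = 1.16 m / cos(45.4°) = 1.652 m
rate = 1.652 m / 73.2 years = 0.0226 m/yr = 22.6 mm/yr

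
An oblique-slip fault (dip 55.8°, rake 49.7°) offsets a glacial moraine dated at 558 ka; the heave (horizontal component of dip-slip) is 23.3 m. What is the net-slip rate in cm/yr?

dip-slip = heave / cos(dip) = 23.3 / cos(55.8°) = 41.45 m
net slip = dip-slip / sin(rake) = 41.45 / sin(49.7°) = 54.35 m
rate = 54.35 m / 558 ka = 0.0000974 m/yr = 0.00974 cm/yr

0.00974 cm/yr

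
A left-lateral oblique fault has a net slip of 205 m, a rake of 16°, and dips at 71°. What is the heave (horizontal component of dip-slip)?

dip-slip = net slip × sin(rake) = 205 m × sin(16°) = 56.51 m
heave = dip-slip × cos(dip) = 56.51 × cos(71°) = 18.4 m

18.4 m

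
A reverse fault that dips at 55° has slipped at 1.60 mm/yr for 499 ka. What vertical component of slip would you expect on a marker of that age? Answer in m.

dip-slip = rate × time = 1.60 mm/yr × 499 ka = 798.4 m
throw = dip-slip × sin(dip) = 798.4 × sin(55°) = 654 m

654 m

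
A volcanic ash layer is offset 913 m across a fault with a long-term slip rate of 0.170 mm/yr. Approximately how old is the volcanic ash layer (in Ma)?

age = offset / rate = 913 m / (0.170 mm/yr) = 5.37e+06 yr = 5.37 Ma

5.37 Ma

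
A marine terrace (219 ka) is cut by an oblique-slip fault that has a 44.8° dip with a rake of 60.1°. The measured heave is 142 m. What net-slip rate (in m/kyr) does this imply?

1.05 m/kyr

dip-slip = heave / cos(dip) = 142 / cos(44.8°) = 200.1 m
net slip = dip-slip / sin(rake) = 200.1 / sin(60.1°) = 230.8 m
rate = 230.8 m / 219 ka = 0.00105 m/yr = 1.05 m/kyr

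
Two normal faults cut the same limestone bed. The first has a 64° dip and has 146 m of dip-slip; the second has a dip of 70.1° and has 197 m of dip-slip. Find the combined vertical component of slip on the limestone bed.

throw_A = 146 × sin(64°) = 131.2 m
throw_B = 197 × sin(70.1°) = 185.2 m
total = 131.2 + 185.2 = 316 m

316 m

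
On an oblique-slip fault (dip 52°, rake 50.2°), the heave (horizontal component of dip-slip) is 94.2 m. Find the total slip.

199 m

dip-slip = heave / cos(dip) = 94.2 / cos(52°) = 153 m
net slip = dip-slip / sin(rake) = 153 / sin(50.2°) = 199 m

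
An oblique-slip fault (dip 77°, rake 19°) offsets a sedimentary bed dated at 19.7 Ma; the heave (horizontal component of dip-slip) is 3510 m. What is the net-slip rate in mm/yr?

2.43 mm/yr

dip-slip = heave / cos(dip) = 3510 / cos(77°) = 15600 m
net slip = dip-slip / sin(rake) = 15600 / sin(19°) = 47930 m
rate = 47930 m / 19.7 Ma = 0.00243 m/yr = 2.43 mm/yr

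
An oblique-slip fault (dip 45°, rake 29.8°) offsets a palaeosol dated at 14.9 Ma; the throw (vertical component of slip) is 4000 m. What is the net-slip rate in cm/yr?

dip-slip = throw / sin(dip) = 4000 / sin(45°) = 5657 m
net slip = dip-slip / sin(rake) = 5657 / sin(29.8°) = 11380 m
rate = 11380 m / 14.9 Ma = 0.000764 m/yr = 0.0764 cm/yr

0.0764 cm/yr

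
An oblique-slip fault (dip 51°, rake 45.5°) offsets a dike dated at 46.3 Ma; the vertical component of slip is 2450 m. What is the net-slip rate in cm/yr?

0.00955 cm/yr

dip-slip = throw / sin(dip) = 2450 / sin(51°) = 3153 m
net slip = dip-slip / sin(rake) = 3153 / sin(45.5°) = 4420 m
rate = 4420 m / 46.3 Ma = 0.0000955 m/yr = 0.00955 cm/yr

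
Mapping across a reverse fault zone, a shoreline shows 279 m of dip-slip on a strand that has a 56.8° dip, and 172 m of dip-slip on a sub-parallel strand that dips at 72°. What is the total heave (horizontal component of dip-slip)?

206 m

heave_A = 279 × cos(56.8°) = 152.8 m
heave_B = 172 × cos(72°) = 53.15 m
total = 152.8 + 53.15 = 206 m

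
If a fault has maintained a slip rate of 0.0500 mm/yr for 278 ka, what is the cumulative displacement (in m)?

slip = rate × time = 0.0500 mm/yr × 278 ka = 13.9 m

13.9 m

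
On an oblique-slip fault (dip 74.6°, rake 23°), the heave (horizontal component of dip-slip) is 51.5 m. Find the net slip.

496 m

dip-slip = heave / cos(dip) = 51.5 / cos(74.6°) = 193.9 m
net slip = dip-slip / sin(rake) = 193.9 / sin(23°) = 496 m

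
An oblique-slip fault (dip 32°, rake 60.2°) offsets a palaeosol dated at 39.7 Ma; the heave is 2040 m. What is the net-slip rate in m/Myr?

69.8 m/Myr

dip-slip = heave / cos(dip) = 2040 / cos(32°) = 2406 m
net slip = dip-slip / sin(rake) = 2406 / sin(60.2°) = 2772 m
rate = 2772 m / 39.7 Ma = 0.0000698 m/yr = 69.8 m/Myr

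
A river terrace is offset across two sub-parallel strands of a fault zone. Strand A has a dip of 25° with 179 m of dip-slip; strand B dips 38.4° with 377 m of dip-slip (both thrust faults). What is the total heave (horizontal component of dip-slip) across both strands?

458 m

heave_A = 179 × cos(25°) = 162.2 m
heave_B = 377 × cos(38.4°) = 295.5 m
total = 162.2 + 295.5 = 458 m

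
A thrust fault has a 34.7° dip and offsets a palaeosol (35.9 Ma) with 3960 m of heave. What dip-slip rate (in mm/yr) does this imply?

dip-slip = heave / cos(dip) = 3960 m / cos(34.7°) = 4817 m
rate = 4817 m / 35.9 Ma = 0.000134 m/yr = 0.134 mm/yr

0.134 mm/yr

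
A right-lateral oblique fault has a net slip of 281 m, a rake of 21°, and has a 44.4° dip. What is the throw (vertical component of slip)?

70.5 m

dip-slip = net slip × sin(rake) = 281 m × sin(21°) = 100.7 m
throw = dip-slip × sin(dip) = 100.7 × sin(44.4°) = 70.5 m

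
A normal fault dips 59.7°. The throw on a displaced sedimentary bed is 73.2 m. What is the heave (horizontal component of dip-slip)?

heave = throw / tan(dip) = 73.2 / tan(59.7°) = 42.8 m

42.8 m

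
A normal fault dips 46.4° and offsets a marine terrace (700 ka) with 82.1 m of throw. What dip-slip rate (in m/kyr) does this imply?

0.162 m/kyr

dip-slip = throw / sin(dip) = 82.1 m / sin(46.4°) = 113.4 m
rate = 113.4 m / 700 ka = 0.000162 m/yr = 0.162 m/kyr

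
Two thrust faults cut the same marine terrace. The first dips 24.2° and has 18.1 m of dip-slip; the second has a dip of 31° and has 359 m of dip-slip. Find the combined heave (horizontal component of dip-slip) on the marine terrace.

heave_A = 18.1 × cos(24.2°) = 16.51 m
heave_B = 359 × cos(31°) = 307.7 m
total = 16.51 + 307.7 = 324 m

324 m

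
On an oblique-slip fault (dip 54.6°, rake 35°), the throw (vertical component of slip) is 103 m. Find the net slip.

220 m

dip-slip = throw / sin(dip) = 103 / sin(54.6°) = 126.4 m
net slip = dip-slip / sin(rake) = 126.4 / sin(35°) = 220 m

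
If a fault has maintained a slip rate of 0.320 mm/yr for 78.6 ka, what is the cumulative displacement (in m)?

25.2 m

slip = rate × time = 0.320 mm/yr × 78.6 ka = 25.2 m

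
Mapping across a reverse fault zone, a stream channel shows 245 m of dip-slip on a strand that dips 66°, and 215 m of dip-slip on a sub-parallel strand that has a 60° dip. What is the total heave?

207 m

heave_A = 245 × cos(66°) = 99.65 m
heave_B = 215 × cos(60°) = 107.5 m
total = 99.65 + 107.5 = 207 m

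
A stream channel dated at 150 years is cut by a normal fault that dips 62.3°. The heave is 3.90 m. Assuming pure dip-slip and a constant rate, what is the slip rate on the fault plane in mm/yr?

dip-slip = heave / cos(dip) = 3.90 m / cos(62.3°) = 8.390 m
rate = 8.390 m / 150 years = 0.0559 m/yr = 55.9 mm/yr

55.9 mm/yr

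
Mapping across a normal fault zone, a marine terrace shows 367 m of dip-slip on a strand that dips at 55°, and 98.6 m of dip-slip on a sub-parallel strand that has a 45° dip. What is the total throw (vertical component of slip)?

370 m

throw_A = 367 × sin(55°) = 300.6 m
throw_B = 98.6 × sin(45°) = 69.72 m
total = 300.6 + 69.72 = 370 m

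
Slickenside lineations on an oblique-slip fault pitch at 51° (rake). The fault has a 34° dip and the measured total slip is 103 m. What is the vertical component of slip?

dip-slip = net slip × sin(rake) = 103 m × sin(51°) = 80.05 m
throw = dip-slip × sin(dip) = 80.05 × sin(34°) = 44.8 m

44.8 m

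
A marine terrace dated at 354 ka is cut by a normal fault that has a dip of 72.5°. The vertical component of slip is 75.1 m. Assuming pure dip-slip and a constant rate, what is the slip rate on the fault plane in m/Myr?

222 m/Myr

dip-slip = throw / sin(dip) = 75.1 m / sin(72.5°) = 78.74 m
rate = 78.74 m / 354 ka = 0.000222 m/yr = 222 m/Myr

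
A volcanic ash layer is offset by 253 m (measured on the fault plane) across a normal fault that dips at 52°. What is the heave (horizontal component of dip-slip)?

156 m

heave = dip-slip × cos(dip) = 253 m × cos(52°) = 156 m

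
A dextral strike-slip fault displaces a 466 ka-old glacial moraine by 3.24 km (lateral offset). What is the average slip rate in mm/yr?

6.95 mm/yr

rate = 3.24 km / 466 ka = 0.00695 m/yr = 6.95 mm/yr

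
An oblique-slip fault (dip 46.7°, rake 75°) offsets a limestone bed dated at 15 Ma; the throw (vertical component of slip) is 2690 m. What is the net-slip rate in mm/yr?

dip-slip = throw / sin(dip) = 2690 / sin(46.7°) = 3696 m
net slip = dip-slip / sin(rake) = 3696 / sin(75°) = 3827 m
rate = 3827 m / 15 Ma = 0.000255 m/yr = 0.255 mm/yr

0.255 mm/yr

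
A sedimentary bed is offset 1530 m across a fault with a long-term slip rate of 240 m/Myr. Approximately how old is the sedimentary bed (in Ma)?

6.38 Ma

age = offset / rate = 1530 m / (240 m/Myr) = 6.38e+06 yr = 6.38 Ma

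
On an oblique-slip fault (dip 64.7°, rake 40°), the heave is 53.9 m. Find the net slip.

196 m

dip-slip = heave / cos(dip) = 53.9 / cos(64.7°) = 126.1 m
net slip = dip-slip / sin(rake) = 126.1 / sin(40°) = 196 m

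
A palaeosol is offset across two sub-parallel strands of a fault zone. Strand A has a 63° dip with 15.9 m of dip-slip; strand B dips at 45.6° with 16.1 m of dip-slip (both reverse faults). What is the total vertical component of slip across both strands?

25.7 m

throw_A = 15.9 × sin(63°) = 14.17 m
throw_B = 16.1 × sin(45.6°) = 11.50 m
total = 14.17 + 11.50 = 25.7 m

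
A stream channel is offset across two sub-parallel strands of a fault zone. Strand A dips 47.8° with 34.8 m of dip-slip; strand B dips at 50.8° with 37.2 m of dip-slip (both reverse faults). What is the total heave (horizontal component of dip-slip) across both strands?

heave_A = 34.8 × cos(47.8°) = 23.38 m
heave_B = 37.2 × cos(50.8°) = 23.51 m
total = 23.38 + 23.51 = 46.9 m

46.9 m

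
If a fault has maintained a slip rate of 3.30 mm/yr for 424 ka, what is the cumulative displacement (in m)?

1400 m

slip = rate × time = 3.30 mm/yr × 424 ka = 1400 m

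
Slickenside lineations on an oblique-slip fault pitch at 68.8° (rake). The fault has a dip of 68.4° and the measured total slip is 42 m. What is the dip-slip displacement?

39.2 m

dip-slip = net slip × sin(rake) = 42 m × sin(68.8°) = 39.2 m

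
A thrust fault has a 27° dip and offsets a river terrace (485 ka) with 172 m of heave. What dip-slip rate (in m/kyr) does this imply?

dip-slip = heave / cos(dip) = 172 m / cos(27°) = 193 m
rate = 193 m / 485 ka = 0.000398 m/yr = 0.398 m/kyr

0.398 m/kyr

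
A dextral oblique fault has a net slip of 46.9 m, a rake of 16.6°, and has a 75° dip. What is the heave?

3.47 m

dip-slip = net slip × sin(rake) = 46.9 m × sin(16.6°) = 13.40 m
heave = dip-slip × cos(dip) = 13.40 × cos(75°) = 3.47 m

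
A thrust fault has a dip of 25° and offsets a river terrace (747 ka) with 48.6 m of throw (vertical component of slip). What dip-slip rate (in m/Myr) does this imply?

dip-slip = throw / sin(dip) = 48.6 m / sin(25°) = 115 m
rate = 115 m / 747 ka = 0.000154 m/yr = 154 m/Myr

154 m/Myr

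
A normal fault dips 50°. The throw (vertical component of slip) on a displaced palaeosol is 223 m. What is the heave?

187 m

heave = throw / tan(dip) = 223 / tan(50°) = 187 m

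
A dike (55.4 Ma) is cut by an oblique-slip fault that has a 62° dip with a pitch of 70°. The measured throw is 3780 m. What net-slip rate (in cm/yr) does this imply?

0.00822 cm/yr

dip-slip = throw / sin(dip) = 3780 / sin(62°) = 4281 m
net slip = dip-slip / sin(rake) = 4281 / sin(70°) = 4556 m
rate = 4556 m / 55.4 Ma = 0.0000822 m/yr = 0.00822 cm/yr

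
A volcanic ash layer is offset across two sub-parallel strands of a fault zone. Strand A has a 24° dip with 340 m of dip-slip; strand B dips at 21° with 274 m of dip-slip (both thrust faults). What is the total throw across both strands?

throw_A = 340 × sin(24°) = 138.3 m
throw_B = 274 × sin(21°) = 98.19 m
total = 138.3 + 98.19 = 236 m

236 m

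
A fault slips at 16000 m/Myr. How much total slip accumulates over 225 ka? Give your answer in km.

3.60 km

slip = rate × time = 16000 m/Myr × 225 ka = 3600 m = 3.60 km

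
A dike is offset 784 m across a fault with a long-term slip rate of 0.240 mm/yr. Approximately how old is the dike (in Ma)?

3.27 Ma

age = offset / rate = 784 m / (0.240 mm/yr) = 3.27e+06 yr = 3.27 Ma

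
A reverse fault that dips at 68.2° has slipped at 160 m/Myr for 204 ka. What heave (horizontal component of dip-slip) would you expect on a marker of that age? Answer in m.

dip-slip = rate × time = 160 m/Myr × 204 ka = 32.64 m
heave = dip-slip × cos(dip) = 32.64 × cos(68.2°) = 12.1 m

12.1 m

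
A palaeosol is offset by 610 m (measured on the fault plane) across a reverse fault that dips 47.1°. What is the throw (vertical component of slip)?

447 m

throw = dip-slip × sin(dip) = 610 m × sin(47.1°) = 447 m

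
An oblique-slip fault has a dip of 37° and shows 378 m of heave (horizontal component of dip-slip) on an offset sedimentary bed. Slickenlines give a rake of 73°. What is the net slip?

dip-slip = heave / cos(dip) = 378 / cos(37°) = 473.3 m
net slip = dip-slip / sin(rake) = 473.3 / sin(73°) = 495 m

495 m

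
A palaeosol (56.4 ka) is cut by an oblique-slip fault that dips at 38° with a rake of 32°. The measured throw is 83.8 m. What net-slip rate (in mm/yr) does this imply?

dip-slip = throw / sin(dip) = 83.8 / sin(38°) = 136.1 m
net slip = dip-slip / sin(rake) = 136.1 / sin(32°) = 256.9 m
rate = 256.9 m / 56.4 ka = 0.00455 m/yr = 4.55 mm/yr

4.55 mm/yr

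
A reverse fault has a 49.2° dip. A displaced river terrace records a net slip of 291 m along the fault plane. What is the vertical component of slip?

220 m

throw = dip-slip × sin(dip) = 291 m × sin(49.2°) = 220 m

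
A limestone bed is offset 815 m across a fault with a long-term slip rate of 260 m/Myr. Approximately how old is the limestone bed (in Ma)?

3.13 Ma

age = offset / rate = 815 m / (260 m/Myr) = 3.13e+06 yr = 3.13 Ma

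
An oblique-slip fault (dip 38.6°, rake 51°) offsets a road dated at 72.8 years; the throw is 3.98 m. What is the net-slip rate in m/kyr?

dip-slip = throw / sin(dip) = 3.98 / sin(38.6°) = 6.379 m
net slip = dip-slip / sin(rake) = 6.379 / sin(51°) = 8.209 m
rate = 8.209 m / 72.8 years = 0.113 m/yr = 113 m/kyr

113 m/kyr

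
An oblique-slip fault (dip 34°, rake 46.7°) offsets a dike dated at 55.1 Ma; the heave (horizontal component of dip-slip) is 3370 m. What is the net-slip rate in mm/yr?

dip-slip = heave / cos(dip) = 3370 / cos(34°) = 4065 m
net slip = dip-slip / sin(rake) = 4065 / sin(46.7°) = 5585 m
rate = 5585 m / 55.1 Ma = 0.000101 m/yr = 0.101 mm/yr

0.101 mm/yr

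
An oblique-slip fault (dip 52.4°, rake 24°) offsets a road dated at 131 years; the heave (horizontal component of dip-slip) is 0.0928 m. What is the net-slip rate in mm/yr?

2.85 mm/yr

dip-slip = heave / cos(dip) = 0.0928 / cos(52.4°) = 0.1521 m
net slip = dip-slip / sin(rake) = 0.1521 / sin(24°) = 0.3739 m
rate = 0.3739 m / 131 years = 0.00285 m/yr = 2.85 mm/yr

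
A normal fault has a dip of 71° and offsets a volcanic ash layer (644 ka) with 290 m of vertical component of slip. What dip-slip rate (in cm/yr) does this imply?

0.0476 cm/yr

dip-slip = throw / sin(dip) = 290 m / sin(71°) = 306.7 m
rate = 306.7 m / 644 ka = 0.000476 m/yr = 0.0476 cm/yr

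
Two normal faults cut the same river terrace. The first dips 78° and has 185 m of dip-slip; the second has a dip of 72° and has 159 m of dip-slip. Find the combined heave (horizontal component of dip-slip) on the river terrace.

87.6 m

heave_A = 185 × cos(78°) = 38.46 m
heave_B = 159 × cos(72°) = 49.13 m
total = 38.46 + 49.13 = 87.6 m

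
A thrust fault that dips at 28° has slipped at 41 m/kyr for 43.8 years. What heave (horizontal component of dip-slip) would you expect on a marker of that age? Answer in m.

dip-slip = rate × time = 41 m/kyr × 43.8 years = 1.796 m
heave = dip-slip × cos(dip) = 1.796 × cos(28°) = 1.59 m

1.59 m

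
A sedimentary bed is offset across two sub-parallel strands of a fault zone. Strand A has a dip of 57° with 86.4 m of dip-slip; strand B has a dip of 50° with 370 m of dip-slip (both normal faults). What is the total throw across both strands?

throw_A = 86.4 × sin(57°) = 72.46 m
throw_B = 370 × sin(50°) = 283.4 m
total = 72.46 + 283.4 = 356 m

356 m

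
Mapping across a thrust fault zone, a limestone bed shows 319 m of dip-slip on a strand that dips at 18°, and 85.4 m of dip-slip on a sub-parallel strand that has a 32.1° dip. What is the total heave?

376 m

heave_A = 319 × cos(18°) = 303.4 m
heave_B = 85.4 × cos(32.1°) = 72.34 m
total = 303.4 + 72.34 = 376 m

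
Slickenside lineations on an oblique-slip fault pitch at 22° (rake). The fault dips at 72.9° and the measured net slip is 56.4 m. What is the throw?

20.2 m

dip-slip = net slip × sin(rake) = 56.4 m × sin(22°) = 21.13 m
throw = dip-slip × sin(dip) = 21.13 × sin(72.9°) = 20.2 m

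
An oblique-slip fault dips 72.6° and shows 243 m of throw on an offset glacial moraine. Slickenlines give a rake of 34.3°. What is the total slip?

452 m

dip-slip = throw / sin(dip) = 243 / sin(72.6°) = 254.7 m
net slip = dip-slip / sin(rake) = 254.7 / sin(34.3°) = 452 m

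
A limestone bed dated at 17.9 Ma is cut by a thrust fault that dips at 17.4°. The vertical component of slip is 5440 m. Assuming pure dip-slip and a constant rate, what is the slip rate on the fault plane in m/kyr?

dip-slip = throw / sin(dip) = 5440 m / sin(17.4°) = 18190 m
rate = 18190 m / 17.9 Ma = 0.00102 m/yr = 1.02 m/kyr

1.02 m/kyr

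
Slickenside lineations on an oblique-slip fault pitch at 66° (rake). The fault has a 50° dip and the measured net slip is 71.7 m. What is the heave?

42.1 m

dip-slip = net slip × sin(rake) = 71.7 m × sin(66°) = 65.50 m
heave = dip-slip × cos(dip) = 65.50 × cos(50°) = 42.1 m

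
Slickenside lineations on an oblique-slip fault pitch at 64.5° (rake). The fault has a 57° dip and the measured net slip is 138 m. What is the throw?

dip-slip = net slip × sin(rake) = 138 m × sin(64.5°) = 124.6 m
throw = dip-slip × sin(dip) = 124.6 × sin(57°) = 104 m

104 m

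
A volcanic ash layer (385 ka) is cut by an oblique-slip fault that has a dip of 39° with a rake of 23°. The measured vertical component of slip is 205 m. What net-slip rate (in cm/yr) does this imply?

dip-slip = throw / sin(dip) = 205 / sin(39°) = 325.7 m
net slip = dip-slip / sin(rake) = 325.7 / sin(23°) = 833.7 m
rate = 833.7 m / 385 ka = 0.00217 m/yr = 0.217 cm/yr

0.217 cm/yr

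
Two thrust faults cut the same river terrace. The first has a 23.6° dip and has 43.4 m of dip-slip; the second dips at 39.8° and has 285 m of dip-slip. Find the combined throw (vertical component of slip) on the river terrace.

200 m

throw_A = 43.4 × sin(23.6°) = 17.38 m
throw_B = 285 × sin(39.8°) = 182.4 m
total = 17.38 + 182.4 = 200 m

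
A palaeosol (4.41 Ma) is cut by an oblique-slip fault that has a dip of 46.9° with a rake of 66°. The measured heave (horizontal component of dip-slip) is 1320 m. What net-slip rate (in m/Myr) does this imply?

480 m/Myr

dip-slip = heave / cos(dip) = 1320 / cos(46.9°) = 1932 m
net slip = dip-slip / sin(rake) = 1932 / sin(66°) = 2115 m
rate = 2115 m / 4.41 Ma = 0.000480 m/yr = 480 m/Myr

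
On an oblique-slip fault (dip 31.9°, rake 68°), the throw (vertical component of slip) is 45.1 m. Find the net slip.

dip-slip = throw / sin(dip) = 45.1 / sin(31.9°) = 85.35 m
net slip = dip-slip / sin(rake) = 85.35 / sin(68°) = 92 m

92 m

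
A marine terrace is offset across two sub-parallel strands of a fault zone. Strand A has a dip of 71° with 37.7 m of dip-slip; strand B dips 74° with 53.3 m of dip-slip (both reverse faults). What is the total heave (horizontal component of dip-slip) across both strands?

heave_A = 37.7 × cos(71°) = 12.27 m
heave_B = 53.3 × cos(74°) = 14.69 m
total = 12.27 + 14.69 = 27 m

27 m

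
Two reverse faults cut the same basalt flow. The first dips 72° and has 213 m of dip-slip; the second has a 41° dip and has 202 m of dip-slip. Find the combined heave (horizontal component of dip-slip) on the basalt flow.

heave_A = 213 × cos(72°) = 65.82 m
heave_B = 202 × cos(41°) = 152.5 m
total = 65.82 + 152.5 = 218 m

218 m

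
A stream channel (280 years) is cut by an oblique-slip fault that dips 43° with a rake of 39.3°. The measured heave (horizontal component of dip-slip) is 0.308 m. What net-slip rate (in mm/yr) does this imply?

2.37 mm/yr

dip-slip = heave / cos(dip) = 0.308 / cos(43°) = 0.4211 m
net slip = dip-slip / sin(rake) = 0.4211 / sin(39.3°) = 0.6649 m
rate = 0.6649 m / 280 years = 0.00237 m/yr = 2.37 mm/yr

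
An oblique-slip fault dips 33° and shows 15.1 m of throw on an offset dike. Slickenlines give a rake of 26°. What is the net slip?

63.2 m

dip-slip = throw / sin(dip) = 15.1 / sin(33°) = 27.72 m
net slip = dip-slip / sin(rake) = 27.72 / sin(26°) = 63.2 m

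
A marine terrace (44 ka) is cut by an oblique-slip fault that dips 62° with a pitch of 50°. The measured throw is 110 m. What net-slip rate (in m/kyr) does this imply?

3.70 m/kyr

dip-slip = throw / sin(dip) = 110 / sin(62°) = 124.6 m
net slip = dip-slip / sin(rake) = 124.6 / sin(50°) = 162.6 m
rate = 162.6 m / 44 ka = 0.00370 m/yr = 3.70 m/kyr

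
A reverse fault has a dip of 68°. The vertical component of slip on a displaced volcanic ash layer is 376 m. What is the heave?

152 m

heave = throw / tan(dip) = 376 / tan(68°) = 152 m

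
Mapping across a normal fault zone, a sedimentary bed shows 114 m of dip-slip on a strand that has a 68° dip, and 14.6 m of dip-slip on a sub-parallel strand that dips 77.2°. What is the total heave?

heave_A = 114 × cos(68°) = 42.71 m
heave_B = 14.6 × cos(77.2°) = 3.235 m
total = 42.71 + 3.235 = 45.9 m

45.9 m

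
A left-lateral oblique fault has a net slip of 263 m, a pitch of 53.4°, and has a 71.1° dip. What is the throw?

200 m

dip-slip = net slip × sin(rake) = 263 m × sin(53.4°) = 211.1 m
throw = dip-slip × sin(dip) = 211.1 × sin(71.1°) = 200 m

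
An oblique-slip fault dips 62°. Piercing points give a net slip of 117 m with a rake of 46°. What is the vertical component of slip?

dip-slip = net slip × sin(rake) = 117 m × sin(46°) = 84.16 m
throw = dip-slip × sin(dip) = 84.16 × sin(62°) = 74.3 m

74.3 m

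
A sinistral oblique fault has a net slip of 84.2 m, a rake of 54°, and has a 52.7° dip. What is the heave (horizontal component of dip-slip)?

41.3 m

dip-slip = net slip × sin(rake) = 84.2 m × sin(54°) = 68.12 m
heave = dip-slip × cos(dip) = 68.12 × cos(52.7°) = 41.3 m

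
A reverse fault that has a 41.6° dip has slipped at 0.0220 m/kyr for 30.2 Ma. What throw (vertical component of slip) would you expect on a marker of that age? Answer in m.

dip-slip = rate × time = 0.0220 m/kyr × 30.2 Ma = 664.4 m
throw = dip-slip × sin(dip) = 664.4 × sin(41.6°) = 441 m

441 m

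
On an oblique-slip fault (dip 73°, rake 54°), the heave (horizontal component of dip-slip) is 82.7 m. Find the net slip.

350 m

dip-slip = heave / cos(dip) = 82.7 / cos(73°) = 282.9 m
net slip = dip-slip / sin(rake) = 282.9 / sin(54°) = 350 m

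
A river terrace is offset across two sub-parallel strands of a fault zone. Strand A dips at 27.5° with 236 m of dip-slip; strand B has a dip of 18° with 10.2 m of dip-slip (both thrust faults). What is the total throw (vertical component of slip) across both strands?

112 m

throw_A = 236 × sin(27.5°) = 109 m
throw_B = 10.2 × sin(18°) = 3.152 m
total = 109 + 3.152 = 112 m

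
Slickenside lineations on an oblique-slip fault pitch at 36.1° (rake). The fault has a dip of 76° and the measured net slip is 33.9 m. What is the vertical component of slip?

dip-slip = net slip × sin(rake) = 33.9 m × sin(36.1°) = 19.97 m
throw = dip-slip × sin(dip) = 19.97 × sin(76°) = 19.4 m

19.4 m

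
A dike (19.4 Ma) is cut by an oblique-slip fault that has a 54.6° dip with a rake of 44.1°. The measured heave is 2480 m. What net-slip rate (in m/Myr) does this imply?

317 m/Myr

dip-slip = heave / cos(dip) = 2480 / cos(54.6°) = 4281 m
net slip = dip-slip / sin(rake) = 4281 / sin(44.1°) = 6152 m
rate = 6152 m / 19.4 Ma = 0.000317 m/yr = 317 m/Myr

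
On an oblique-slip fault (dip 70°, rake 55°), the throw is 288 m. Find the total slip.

dip-slip = throw / sin(dip) = 288 / sin(70°) = 306.5 m
net slip = dip-slip / sin(rake) = 306.5 / sin(55°) = 374 m

374 m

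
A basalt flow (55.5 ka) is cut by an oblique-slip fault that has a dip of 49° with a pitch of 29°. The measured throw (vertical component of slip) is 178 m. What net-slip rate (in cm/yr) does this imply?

0.877 cm/yr

dip-slip = throw / sin(dip) = 178 / sin(49°) = 235.9 m
net slip = dip-slip / sin(rake) = 235.9 / sin(29°) = 486.5 m
rate = 486.5 m / 55.5 ka = 0.00877 m/yr = 0.877 cm/yr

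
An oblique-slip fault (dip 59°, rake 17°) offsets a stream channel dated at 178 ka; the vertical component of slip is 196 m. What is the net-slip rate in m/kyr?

dip-slip = throw / sin(dip) = 196 / sin(59°) = 228.7 m
net slip = dip-slip / sin(rake) = 228.7 / sin(17°) = 782.1 m
rate = 782.1 m / 178 ka = 0.00439 m/yr = 4.39 m/kyr

4.39 m/kyr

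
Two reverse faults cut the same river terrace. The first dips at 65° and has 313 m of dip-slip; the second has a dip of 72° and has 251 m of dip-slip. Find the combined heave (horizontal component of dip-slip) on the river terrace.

heave_A = 313 × cos(65°) = 132.3 m
heave_B = 251 × cos(72°) = 77.56 m
total = 132.3 + 77.56 = 210 m

210 m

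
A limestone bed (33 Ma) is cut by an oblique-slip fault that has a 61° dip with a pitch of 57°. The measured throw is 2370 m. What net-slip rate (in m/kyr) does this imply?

0.0979 m/kyr

dip-slip = throw / sin(dip) = 2370 / sin(61°) = 2710 m
net slip = dip-slip / sin(rake) = 2710 / sin(57°) = 3231 m
rate = 3231 m / 33 Ma = 0.0000979 m/yr = 0.0979 m/kyr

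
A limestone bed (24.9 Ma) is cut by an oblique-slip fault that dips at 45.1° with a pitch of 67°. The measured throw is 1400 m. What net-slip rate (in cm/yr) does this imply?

0.00862 cm/yr

dip-slip = throw / sin(dip) = 1400 / sin(45.1°) = 1976 m
net slip = dip-slip / sin(rake) = 1976 / sin(67°) = 2147 m
rate = 2147 m / 24.9 Ma = 0.0000862 m/yr = 0.00862 cm/yr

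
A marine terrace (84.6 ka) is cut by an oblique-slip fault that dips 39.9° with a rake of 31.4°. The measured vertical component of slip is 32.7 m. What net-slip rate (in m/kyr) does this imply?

1.16 m/kyr

dip-slip = throw / sin(dip) = 32.7 / sin(39.9°) = 50.98 m
net slip = dip-slip / sin(rake) = 50.98 / sin(31.4°) = 97.85 m
rate = 97.85 m / 84.6 ka = 0.00116 m/yr = 1.16 m/kyr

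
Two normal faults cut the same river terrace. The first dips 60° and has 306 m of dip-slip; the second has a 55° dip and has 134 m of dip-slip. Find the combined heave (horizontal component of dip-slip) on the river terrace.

230 m

heave_A = 306 × cos(60°) = 153 m
heave_B = 134 × cos(55°) = 76.86 m
total = 153 + 76.86 = 230 m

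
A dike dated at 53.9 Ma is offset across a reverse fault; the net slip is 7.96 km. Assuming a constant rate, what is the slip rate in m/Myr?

148 m/Myr

rate = 7.96 km / 53.9 Ma = 0.000148 m/yr = 148 m/Myr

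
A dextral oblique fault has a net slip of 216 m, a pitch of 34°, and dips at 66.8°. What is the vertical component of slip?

111 m

dip-slip = net slip × sin(rake) = 216 m × sin(34°) = 120.8 m
throw = dip-slip × sin(dip) = 120.8 × sin(66.8°) = 111 m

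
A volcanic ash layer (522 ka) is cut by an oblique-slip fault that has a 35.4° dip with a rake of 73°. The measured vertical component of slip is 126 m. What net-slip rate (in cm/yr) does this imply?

0.0436 cm/yr

dip-slip = throw / sin(dip) = 126 / sin(35.4°) = 217.5 m
net slip = dip-slip / sin(rake) = 217.5 / sin(73°) = 227.4 m
rate = 227.4 m / 522 ka = 0.000436 m/yr = 0.0436 cm/yr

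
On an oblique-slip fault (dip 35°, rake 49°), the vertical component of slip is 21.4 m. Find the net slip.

dip-slip = throw / sin(dip) = 21.4 / sin(35°) = 37.31 m
net slip = dip-slip / sin(rake) = 37.31 / sin(49°) = 49.4 m

49.4 m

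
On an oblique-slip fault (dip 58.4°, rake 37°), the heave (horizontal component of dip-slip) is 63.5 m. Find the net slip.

dip-slip = heave / cos(dip) = 63.5 / cos(58.4°) = 121.2 m
net slip = dip-slip / sin(rake) = 121.2 / sin(37°) = 201 m

201 m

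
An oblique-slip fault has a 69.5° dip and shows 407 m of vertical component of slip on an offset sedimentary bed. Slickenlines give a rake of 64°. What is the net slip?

483 m

dip-slip = throw / sin(dip) = 407 / sin(69.5°) = 434.5 m
net slip = dip-slip / sin(rake) = 434.5 / sin(64°) = 483 m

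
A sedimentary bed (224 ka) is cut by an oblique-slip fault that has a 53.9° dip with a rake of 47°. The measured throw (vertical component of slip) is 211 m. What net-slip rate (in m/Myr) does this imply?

1590 m/Myr

dip-slip = throw / sin(dip) = 211 / sin(53.9°) = 261.1 m
net slip = dip-slip / sin(rake) = 261.1 / sin(47°) = 357.1 m
rate = 357.1 m / 224 ka = 0.00159 m/yr = 1590 m/Myr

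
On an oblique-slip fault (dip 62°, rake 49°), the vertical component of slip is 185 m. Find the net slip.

278 m

dip-slip = throw / sin(dip) = 185 / sin(62°) = 209.5 m
net slip = dip-slip / sin(rake) = 209.5 / sin(49°) = 278 m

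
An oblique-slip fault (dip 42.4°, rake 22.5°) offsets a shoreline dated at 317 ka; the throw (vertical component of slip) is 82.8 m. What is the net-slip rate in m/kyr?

dip-slip = throw / sin(dip) = 82.8 / sin(42.4°) = 122.8 m
net slip = dip-slip / sin(rake) = 122.8 / sin(22.5°) = 320.9 m
rate = 320.9 m / 317 ka = 0.00101 m/yr = 1.01 m/kyr

1.01 m/kyr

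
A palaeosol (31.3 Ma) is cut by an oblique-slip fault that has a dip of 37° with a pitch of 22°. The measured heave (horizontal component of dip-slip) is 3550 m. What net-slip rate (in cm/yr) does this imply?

0.0379 cm/yr

dip-slip = heave / cos(dip) = 3550 / cos(37°) = 4445 m
net slip = dip-slip / sin(rake) = 4445 / sin(22°) = 11870 m
rate = 11870 m / 31.3 Ma = 0.000379 m/yr = 0.0379 cm/yr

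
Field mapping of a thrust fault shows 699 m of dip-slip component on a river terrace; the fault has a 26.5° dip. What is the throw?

throw = dip-slip × sin(dip) = 699 m × sin(26.5°) = 312 m

312 m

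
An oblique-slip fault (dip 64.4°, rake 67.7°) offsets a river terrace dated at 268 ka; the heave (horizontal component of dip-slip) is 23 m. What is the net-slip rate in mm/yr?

0.215 mm/yr

dip-slip = heave / cos(dip) = 23 / cos(64.4°) = 53.23 m
net slip = dip-slip / sin(rake) = 53.23 / sin(67.7°) = 57.53 m
rate = 57.53 m / 268 ka = 0.000215 m/yr = 0.215 mm/yr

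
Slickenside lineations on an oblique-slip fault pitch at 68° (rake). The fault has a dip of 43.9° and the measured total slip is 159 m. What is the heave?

dip-slip = net slip × sin(rake) = 159 m × sin(68°) = 147.4 m
heave = dip-slip × cos(dip) = 147.4 × cos(43.9°) = 106 m

106 m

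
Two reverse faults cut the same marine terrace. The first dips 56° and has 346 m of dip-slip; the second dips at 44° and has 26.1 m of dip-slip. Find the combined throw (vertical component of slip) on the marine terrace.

throw_A = 346 × sin(56°) = 286.8 m
throw_B = 26.1 × sin(44°) = 18.13 m
total = 286.8 + 18.13 = 305 m

305 m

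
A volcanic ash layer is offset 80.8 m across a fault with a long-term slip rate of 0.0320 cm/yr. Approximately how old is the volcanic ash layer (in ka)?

age = offset / rate = 80.8 m / (0.0320 cm/yr) = 252000 yr = 252 ka

252 ka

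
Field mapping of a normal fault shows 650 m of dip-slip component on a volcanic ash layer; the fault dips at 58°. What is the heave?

heave = dip-slip × cos(dip) = 650 m × cos(58°) = 344 m

344 m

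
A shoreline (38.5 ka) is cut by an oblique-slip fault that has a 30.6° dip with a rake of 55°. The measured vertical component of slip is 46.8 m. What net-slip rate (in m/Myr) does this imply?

2920 m/Myr

dip-slip = throw / sin(dip) = 46.8 / sin(30.6°) = 91.94 m
net slip = dip-slip / sin(rake) = 91.94 / sin(55°) = 112.2 m
rate = 112.2 m / 38.5 ka = 0.00292 m/yr = 2920 m/Myr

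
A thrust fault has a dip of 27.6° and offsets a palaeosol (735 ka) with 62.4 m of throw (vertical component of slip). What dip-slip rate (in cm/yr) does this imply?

dip-slip = throw / sin(dip) = 62.4 m / sin(27.6°) = 134.7 m
rate = 134.7 m / 735 ka = 0.000183 m/yr = 0.0183 cm/yr

0.0183 cm/yr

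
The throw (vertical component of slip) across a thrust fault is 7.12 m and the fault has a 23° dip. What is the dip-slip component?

dip-slip = throw / sin(dip) = 7.12 / sin(23°) = 18.2 m

18.2 m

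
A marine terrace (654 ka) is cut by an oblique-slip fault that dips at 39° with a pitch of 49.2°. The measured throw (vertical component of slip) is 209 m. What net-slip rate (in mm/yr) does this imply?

dip-slip = throw / sin(dip) = 209 / sin(39°) = 332.1 m
net slip = dip-slip / sin(rake) = 332.1 / sin(49.2°) = 438.7 m
rate = 438.7 m / 654 ka = 0.000671 m/yr = 0.671 mm/yr

0.671 mm/yr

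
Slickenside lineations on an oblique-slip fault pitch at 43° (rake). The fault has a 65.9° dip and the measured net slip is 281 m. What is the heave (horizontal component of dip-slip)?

78.3 m

dip-slip = net slip × sin(rake) = 281 m × sin(43°) = 191.6 m
heave = dip-slip × cos(dip) = 191.6 × cos(65.9°) = 78.3 m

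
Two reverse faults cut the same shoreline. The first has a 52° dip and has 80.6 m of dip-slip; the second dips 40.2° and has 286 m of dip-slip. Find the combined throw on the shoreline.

throw_A = 80.6 × sin(52°) = 63.51 m
throw_B = 286 × sin(40.2°) = 184.6 m
total = 63.51 + 184.6 = 248 m

248 m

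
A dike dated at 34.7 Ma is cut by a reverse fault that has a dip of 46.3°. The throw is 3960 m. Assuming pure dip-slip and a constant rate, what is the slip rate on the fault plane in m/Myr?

158 m/Myr

dip-slip = throw / sin(dip) = 3960 m / sin(46.3°) = 5477 m
rate = 5477 m / 34.7 Ma = 0.000158 m/yr = 158 m/Myr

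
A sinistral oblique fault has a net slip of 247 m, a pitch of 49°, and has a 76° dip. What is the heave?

dip-slip = net slip × sin(rake) = 247 m × sin(49°) = 186.4 m
heave = dip-slip × cos(dip) = 186.4 × cos(76°) = 45.1 m

45.1 m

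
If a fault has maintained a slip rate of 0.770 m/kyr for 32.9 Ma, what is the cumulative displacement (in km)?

slip = rate × time = 0.770 m/kyr × 32.9 Ma = 25300 m = 25.3 km

25.3 km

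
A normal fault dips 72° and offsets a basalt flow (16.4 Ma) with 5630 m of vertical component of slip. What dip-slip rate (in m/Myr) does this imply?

dip-slip = throw / sin(dip) = 5630 m / sin(72°) = 5920 m
rate = 5920 m / 16.4 Ma = 0.000361 m/yr = 361 m/Myr

361 m/Myr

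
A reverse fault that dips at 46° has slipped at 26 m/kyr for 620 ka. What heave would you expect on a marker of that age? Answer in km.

11.2 km

dip-slip = rate × time = 26 m/kyr × 620 ka = 16120 m
heave = dip-slip × cos(dip) = 16120 × cos(46°) = 11200 m = 11.2 km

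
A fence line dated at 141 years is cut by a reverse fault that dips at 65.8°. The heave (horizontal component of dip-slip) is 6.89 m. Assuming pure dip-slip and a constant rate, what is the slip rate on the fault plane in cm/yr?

dip-slip = heave / cos(dip) = 6.89 m / cos(65.8°) = 16.81 m
rate = 16.81 m / 141 years = 0.119 m/yr = 11.9 cm/yr

11.9 cm/yr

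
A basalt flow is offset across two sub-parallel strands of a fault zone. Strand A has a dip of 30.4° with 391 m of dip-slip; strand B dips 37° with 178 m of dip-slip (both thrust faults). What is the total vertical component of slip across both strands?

throw_A = 391 × sin(30.4°) = 197.9 m
throw_B = 178 × sin(37°) = 107.1 m
total = 197.9 + 107.1 = 305 m

305 m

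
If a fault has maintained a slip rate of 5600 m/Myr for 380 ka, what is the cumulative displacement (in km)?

2.13 km

slip = rate × time = 5600 m/Myr × 380 ka = 2130 m = 2.13 km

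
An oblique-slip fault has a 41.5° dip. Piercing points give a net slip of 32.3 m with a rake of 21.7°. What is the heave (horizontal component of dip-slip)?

dip-slip = net slip × sin(rake) = 32.3 m × sin(21.7°) = 11.94 m
heave = dip-slip × cos(dip) = 11.94 × cos(41.5°) = 8.94 m

8.94 m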